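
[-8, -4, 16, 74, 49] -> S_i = Random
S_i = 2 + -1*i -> [2, 1, 0, -1, -2]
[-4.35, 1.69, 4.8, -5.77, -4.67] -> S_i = Random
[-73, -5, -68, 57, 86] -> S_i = Random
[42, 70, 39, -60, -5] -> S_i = Random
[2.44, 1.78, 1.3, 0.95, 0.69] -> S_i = 2.44*0.73^i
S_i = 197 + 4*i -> [197, 201, 205, 209, 213]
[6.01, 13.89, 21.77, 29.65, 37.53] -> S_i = 6.01 + 7.88*i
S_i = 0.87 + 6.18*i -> [0.87, 7.05, 13.23, 19.41, 25.59]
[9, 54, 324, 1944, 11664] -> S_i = 9*6^i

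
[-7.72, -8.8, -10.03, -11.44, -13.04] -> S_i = -7.72*1.14^i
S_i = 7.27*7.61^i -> [7.27, 55.32, 421.02, 3203.97, 24382.21]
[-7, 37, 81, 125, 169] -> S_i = -7 + 44*i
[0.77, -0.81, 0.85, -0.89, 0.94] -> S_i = 0.77*(-1.05)^i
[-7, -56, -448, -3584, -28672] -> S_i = -7*8^i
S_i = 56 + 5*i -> [56, 61, 66, 71, 76]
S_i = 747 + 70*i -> [747, 817, 887, 957, 1027]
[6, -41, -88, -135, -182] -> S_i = 6 + -47*i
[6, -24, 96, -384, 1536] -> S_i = 6*-4^i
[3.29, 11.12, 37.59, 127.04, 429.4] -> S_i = 3.29*3.38^i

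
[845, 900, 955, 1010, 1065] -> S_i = 845 + 55*i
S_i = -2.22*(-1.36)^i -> [-2.22, 3.02, -4.11, 5.58, -7.59]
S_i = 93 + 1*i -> [93, 94, 95, 96, 97]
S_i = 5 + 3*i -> [5, 8, 11, 14, 17]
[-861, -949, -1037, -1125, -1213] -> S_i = -861 + -88*i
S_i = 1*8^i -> [1, 8, 64, 512, 4096]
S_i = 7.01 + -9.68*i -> [7.01, -2.67, -12.35, -22.03, -31.71]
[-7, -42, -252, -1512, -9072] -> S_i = -7*6^i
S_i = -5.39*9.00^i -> [-5.39, -48.51, -436.59, -3929.31, -35363.79]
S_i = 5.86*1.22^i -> [5.86, 7.15, 8.72, 10.64, 12.98]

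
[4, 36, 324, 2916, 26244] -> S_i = 4*9^i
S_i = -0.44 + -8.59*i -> [-0.44, -9.03, -17.62, -26.21, -34.8]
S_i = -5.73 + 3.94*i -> [-5.73, -1.79, 2.15, 6.09, 10.03]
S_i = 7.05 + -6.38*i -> [7.05, 0.67, -5.71, -12.09, -18.47]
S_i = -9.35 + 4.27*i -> [-9.35, -5.08, -0.81, 3.46, 7.73]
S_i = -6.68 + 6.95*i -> [-6.68, 0.27, 7.22, 14.17, 21.12]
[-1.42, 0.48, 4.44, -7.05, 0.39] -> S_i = Random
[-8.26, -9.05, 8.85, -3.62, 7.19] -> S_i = Random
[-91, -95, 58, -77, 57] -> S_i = Random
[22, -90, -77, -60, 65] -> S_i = Random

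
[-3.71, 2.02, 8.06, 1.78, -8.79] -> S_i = Random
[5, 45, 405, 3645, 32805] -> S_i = 5*9^i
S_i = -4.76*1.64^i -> [-4.76, -7.81, -12.8, -21.0, -34.43]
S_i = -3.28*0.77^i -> [-3.28, -2.53, -1.94, -1.5, -1.15]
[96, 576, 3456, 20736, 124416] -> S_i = 96*6^i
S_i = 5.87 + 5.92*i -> [5.87, 11.79, 17.71, 23.63, 29.55]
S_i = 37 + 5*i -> [37, 42, 47, 52, 57]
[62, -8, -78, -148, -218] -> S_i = 62 + -70*i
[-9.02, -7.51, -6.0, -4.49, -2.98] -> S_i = -9.02 + 1.51*i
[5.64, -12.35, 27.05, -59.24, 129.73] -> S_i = 5.64*(-2.19)^i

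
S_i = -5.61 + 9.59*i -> [-5.61, 3.98, 13.57, 23.16, 32.75]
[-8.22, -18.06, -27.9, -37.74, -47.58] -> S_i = -8.22 + -9.84*i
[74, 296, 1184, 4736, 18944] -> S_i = 74*4^i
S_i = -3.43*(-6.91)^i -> [-3.43, 23.7, -163.78, 1131.69, -7819.99]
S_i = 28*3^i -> [28, 84, 252, 756, 2268]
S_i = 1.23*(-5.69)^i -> [1.23, -7.0, 39.82, -226.59, 1289.3]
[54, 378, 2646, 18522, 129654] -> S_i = 54*7^i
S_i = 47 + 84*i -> [47, 131, 215, 299, 383]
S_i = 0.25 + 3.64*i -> [0.25, 3.89, 7.53, 11.17, 14.81]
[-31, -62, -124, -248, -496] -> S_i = -31*2^i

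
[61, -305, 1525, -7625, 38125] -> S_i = 61*-5^i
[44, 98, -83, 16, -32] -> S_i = Random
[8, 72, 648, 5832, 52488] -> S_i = 8*9^i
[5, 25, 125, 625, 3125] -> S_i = 5*5^i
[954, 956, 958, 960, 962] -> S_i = 954 + 2*i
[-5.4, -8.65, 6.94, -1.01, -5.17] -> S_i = Random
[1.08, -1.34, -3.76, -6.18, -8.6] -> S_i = 1.08 + -2.42*i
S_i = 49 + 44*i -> [49, 93, 137, 181, 225]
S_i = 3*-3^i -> [3, -9, 27, -81, 243]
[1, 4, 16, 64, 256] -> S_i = 1*4^i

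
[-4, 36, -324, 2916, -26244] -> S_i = -4*-9^i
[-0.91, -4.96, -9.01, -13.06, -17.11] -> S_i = -0.91 + -4.05*i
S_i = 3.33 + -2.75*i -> [3.33, 0.58, -2.17, -4.92, -7.67]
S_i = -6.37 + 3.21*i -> [-6.37, -3.16, 0.05, 3.26, 6.47]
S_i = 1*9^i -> [1, 9, 81, 729, 6561]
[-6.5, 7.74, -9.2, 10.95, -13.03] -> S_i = -6.50*(-1.19)^i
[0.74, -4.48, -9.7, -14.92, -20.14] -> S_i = 0.74 + -5.22*i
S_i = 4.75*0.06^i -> [4.75, 0.28, 0.02, 0.0, 0.0]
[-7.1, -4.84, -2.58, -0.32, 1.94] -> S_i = -7.10 + 2.26*i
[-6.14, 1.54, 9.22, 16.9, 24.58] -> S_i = -6.14 + 7.68*i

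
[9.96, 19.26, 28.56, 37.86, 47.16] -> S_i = 9.96 + 9.30*i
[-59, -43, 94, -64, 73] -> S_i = Random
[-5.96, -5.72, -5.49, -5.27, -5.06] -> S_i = -5.96*0.96^i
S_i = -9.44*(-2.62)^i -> [-9.44, 24.73, -64.8, 169.78, -444.81]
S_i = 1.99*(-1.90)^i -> [1.99, -3.78, 7.18, -13.65, 25.93]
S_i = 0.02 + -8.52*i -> [0.02, -8.5, -17.02, -25.54, -34.06]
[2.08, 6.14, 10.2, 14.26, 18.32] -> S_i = 2.08 + 4.06*i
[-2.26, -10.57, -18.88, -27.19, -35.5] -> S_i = -2.26 + -8.31*i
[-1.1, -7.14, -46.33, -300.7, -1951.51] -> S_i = -1.10*6.49^i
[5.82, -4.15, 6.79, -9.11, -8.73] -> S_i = Random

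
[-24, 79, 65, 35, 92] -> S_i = Random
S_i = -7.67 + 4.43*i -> [-7.67, -3.24, 1.19, 5.62, 10.05]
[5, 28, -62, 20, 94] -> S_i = Random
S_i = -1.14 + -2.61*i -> [-1.14, -3.75, -6.36, -8.97, -11.58]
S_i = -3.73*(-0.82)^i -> [-3.73, 3.06, -2.51, 2.06, -1.69]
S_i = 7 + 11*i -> [7, 18, 29, 40, 51]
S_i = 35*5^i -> [35, 175, 875, 4375, 21875]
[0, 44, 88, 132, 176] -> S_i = 0 + 44*i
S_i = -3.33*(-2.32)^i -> [-3.33, 7.73, -17.92, 41.58, -96.47]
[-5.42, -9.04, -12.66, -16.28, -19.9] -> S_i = -5.42 + -3.62*i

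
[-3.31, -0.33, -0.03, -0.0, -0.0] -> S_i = -3.31*0.10^i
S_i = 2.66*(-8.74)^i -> [2.66, -23.25, 203.19, -1775.89, 15521.27]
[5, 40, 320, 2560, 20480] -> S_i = 5*8^i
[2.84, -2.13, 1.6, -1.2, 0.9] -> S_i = 2.84*(-0.75)^i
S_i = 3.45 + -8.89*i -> [3.45, -5.44, -14.33, -23.22, -32.11]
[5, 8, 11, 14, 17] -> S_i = 5 + 3*i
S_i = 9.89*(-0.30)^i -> [9.89, -2.97, 0.89, -0.27, 0.08]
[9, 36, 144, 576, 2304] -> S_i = 9*4^i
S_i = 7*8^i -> [7, 56, 448, 3584, 28672]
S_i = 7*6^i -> [7, 42, 252, 1512, 9072]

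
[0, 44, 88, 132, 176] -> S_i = 0 + 44*i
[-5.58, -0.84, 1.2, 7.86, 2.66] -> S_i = Random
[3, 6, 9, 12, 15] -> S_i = 3 + 3*i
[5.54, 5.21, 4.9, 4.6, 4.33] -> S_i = 5.54*0.94^i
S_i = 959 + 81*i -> [959, 1040, 1121, 1202, 1283]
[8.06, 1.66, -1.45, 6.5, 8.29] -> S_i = Random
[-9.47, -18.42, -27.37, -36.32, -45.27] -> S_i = -9.47 + -8.95*i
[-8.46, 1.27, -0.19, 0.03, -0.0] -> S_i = -8.46*(-0.15)^i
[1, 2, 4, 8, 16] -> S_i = 1*2^i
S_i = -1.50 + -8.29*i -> [-1.5, -9.79, -18.08, -26.37, -34.66]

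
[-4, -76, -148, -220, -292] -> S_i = -4 + -72*i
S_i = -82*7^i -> [-82, -574, -4018, -28126, -196882]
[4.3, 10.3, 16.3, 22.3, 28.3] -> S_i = 4.30 + 6.00*i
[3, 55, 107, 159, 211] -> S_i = 3 + 52*i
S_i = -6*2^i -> [-6, -12, -24, -48, -96]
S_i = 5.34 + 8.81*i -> [5.34, 14.15, 22.96, 31.77, 40.58]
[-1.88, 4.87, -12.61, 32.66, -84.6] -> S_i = -1.88*(-2.59)^i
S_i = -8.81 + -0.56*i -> [-8.81, -9.37, -9.93, -10.49, -11.05]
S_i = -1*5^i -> [-1, -5, -25, -125, -625]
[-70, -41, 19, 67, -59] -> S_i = Random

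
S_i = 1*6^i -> [1, 6, 36, 216, 1296]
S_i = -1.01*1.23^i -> [-1.01, -1.24, -1.53, -1.88, -2.31]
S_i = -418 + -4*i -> [-418, -422, -426, -430, -434]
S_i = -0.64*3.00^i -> [-0.64, -1.92, -5.76, -17.28, -51.84]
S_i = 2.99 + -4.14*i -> [2.99, -1.15, -5.29, -9.43, -13.57]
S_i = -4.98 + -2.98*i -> [-4.98, -7.96, -10.94, -13.92, -16.9]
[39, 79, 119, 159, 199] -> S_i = 39 + 40*i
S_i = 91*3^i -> [91, 273, 819, 2457, 7371]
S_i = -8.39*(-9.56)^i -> [-8.39, 80.21, -766.79, 7330.53, -70079.91]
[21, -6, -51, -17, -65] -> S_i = Random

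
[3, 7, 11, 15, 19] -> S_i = 3 + 4*i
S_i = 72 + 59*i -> [72, 131, 190, 249, 308]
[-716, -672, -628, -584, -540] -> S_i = -716 + 44*i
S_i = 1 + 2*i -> [1, 3, 5, 7, 9]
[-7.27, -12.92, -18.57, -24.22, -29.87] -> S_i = -7.27 + -5.65*i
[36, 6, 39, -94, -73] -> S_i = Random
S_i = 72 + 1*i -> [72, 73, 74, 75, 76]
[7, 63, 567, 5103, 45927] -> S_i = 7*9^i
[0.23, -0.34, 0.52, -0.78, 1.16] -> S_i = 0.23*(-1.50)^i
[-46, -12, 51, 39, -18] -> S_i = Random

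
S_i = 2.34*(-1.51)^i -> [2.34, -3.53, 5.34, -8.06, 12.17]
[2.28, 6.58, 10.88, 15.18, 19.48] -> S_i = 2.28 + 4.30*i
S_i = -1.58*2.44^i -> [-1.58, -3.86, -9.41, -22.95, -56.0]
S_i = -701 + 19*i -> [-701, -682, -663, -644, -625]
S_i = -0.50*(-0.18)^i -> [-0.5, 0.09, -0.02, 0.0, -0.0]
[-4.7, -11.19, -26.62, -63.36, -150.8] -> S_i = -4.70*2.38^i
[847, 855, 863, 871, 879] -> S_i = 847 + 8*i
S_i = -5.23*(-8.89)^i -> [-5.23, 46.49, -413.34, 3674.57, -32666.96]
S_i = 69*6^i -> [69, 414, 2484, 14904, 89424]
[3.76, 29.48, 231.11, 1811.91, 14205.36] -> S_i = 3.76*7.84^i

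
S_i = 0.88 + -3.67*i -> [0.88, -2.79, -6.46, -10.13, -13.8]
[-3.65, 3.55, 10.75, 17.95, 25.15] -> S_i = -3.65 + 7.20*i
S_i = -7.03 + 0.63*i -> [-7.03, -6.4, -5.77, -5.14, -4.51]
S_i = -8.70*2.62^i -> [-8.7, -22.79, -59.72, -156.47, -409.94]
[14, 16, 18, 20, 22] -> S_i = 14 + 2*i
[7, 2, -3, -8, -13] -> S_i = 7 + -5*i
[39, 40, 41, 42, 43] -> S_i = 39 + 1*i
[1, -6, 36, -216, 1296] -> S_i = 1*-6^i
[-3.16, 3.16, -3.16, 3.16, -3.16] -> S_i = -3.16*(-1.00)^i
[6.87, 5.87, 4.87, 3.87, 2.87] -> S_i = 6.87 + -1.00*i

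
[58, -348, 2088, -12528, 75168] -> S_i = 58*-6^i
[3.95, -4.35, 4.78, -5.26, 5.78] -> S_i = 3.95*(-1.10)^i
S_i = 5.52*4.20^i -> [5.52, 23.18, 97.37, 408.97, 1717.66]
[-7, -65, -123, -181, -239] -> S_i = -7 + -58*i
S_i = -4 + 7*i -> [-4, 3, 10, 17, 24]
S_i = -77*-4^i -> [-77, 308, -1232, 4928, -19712]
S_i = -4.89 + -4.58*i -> [-4.89, -9.47, -14.05, -18.63, -23.21]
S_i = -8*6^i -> [-8, -48, -288, -1728, -10368]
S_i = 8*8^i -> [8, 64, 512, 4096, 32768]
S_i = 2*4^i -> [2, 8, 32, 128, 512]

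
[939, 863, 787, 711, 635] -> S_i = 939 + -76*i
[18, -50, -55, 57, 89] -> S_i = Random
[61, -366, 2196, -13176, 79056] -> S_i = 61*-6^i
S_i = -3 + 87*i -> [-3, 84, 171, 258, 345]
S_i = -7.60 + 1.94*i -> [-7.6, -5.66, -3.72, -1.78, 0.16]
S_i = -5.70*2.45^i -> [-5.7, -13.97, -34.21, -83.82, -205.37]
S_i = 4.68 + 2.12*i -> [4.68, 6.8, 8.92, 11.04, 13.16]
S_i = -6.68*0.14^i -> [-6.68, -0.94, -0.13, -0.02, -0.0]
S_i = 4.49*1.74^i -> [4.49, 7.81, 13.59, 23.65, 41.16]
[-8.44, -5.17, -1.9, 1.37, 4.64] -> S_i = -8.44 + 3.27*i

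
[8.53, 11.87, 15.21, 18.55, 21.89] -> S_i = 8.53 + 3.34*i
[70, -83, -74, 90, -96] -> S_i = Random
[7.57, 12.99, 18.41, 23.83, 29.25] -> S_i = 7.57 + 5.42*i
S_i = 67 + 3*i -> [67, 70, 73, 76, 79]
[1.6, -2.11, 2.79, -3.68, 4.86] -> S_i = 1.60*(-1.32)^i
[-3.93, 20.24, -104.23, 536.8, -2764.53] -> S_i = -3.93*(-5.15)^i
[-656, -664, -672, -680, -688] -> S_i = -656 + -8*i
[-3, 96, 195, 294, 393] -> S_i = -3 + 99*i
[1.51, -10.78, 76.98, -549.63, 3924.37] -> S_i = 1.51*(-7.14)^i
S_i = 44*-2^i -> [44, -88, 176, -352, 704]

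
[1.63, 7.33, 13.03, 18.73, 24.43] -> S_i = 1.63 + 5.70*i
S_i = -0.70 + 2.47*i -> [-0.7, 1.77, 4.24, 6.71, 9.18]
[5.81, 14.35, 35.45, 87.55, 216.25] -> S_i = 5.81*2.47^i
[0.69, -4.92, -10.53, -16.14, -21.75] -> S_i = 0.69 + -5.61*i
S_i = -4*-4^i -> [-4, 16, -64, 256, -1024]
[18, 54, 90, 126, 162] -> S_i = 18 + 36*i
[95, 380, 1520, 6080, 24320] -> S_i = 95*4^i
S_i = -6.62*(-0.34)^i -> [-6.62, 2.25, -0.77, 0.26, -0.09]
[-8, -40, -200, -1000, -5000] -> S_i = -8*5^i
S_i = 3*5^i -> [3, 15, 75, 375, 1875]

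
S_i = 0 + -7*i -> [0, -7, -14, -21, -28]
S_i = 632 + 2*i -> [632, 634, 636, 638, 640]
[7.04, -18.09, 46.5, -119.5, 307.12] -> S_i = 7.04*(-2.57)^i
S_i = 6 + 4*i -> [6, 10, 14, 18, 22]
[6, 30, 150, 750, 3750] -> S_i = 6*5^i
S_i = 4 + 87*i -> [4, 91, 178, 265, 352]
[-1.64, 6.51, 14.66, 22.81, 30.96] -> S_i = -1.64 + 8.15*i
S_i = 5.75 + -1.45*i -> [5.75, 4.3, 2.85, 1.4, -0.05]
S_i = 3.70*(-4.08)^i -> [3.7, -15.1, 61.59, -251.29, 1025.28]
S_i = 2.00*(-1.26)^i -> [2.0, -2.52, 3.18, -4.0, 5.04]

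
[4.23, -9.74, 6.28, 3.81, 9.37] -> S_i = Random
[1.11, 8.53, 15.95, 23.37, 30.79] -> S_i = 1.11 + 7.42*i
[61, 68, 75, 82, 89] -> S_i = 61 + 7*i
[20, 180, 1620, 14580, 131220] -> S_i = 20*9^i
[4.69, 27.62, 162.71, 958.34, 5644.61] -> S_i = 4.69*5.89^i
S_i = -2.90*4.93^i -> [-2.9, -14.3, -70.48, -347.49, -1713.11]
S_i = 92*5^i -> [92, 460, 2300, 11500, 57500]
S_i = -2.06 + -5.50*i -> [-2.06, -7.56, -13.06, -18.56, -24.06]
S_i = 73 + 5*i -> [73, 78, 83, 88, 93]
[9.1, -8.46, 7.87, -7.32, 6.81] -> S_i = 9.10*(-0.93)^i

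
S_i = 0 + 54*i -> [0, 54, 108, 162, 216]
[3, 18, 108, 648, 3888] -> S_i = 3*6^i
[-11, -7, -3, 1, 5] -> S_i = -11 + 4*i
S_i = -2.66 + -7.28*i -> [-2.66, -9.94, -17.22, -24.5, -31.78]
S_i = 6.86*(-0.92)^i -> [6.86, -6.31, 5.81, -5.34, 4.91]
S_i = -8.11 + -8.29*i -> [-8.11, -16.4, -24.69, -32.98, -41.27]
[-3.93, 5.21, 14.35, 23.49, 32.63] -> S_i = -3.93 + 9.14*i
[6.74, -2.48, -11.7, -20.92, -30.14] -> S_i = 6.74 + -9.22*i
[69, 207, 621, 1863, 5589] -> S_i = 69*3^i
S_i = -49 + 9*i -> [-49, -40, -31, -22, -13]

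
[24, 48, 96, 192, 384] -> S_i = 24*2^i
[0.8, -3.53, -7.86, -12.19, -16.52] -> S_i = 0.80 + -4.33*i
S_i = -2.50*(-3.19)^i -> [-2.5, 7.98, -25.44, 81.15, -258.88]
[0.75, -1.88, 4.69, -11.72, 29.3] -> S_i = 0.75*(-2.50)^i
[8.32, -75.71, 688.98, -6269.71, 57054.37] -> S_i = 8.32*(-9.10)^i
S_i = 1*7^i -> [1, 7, 49, 343, 2401]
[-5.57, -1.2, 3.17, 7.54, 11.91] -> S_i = -5.57 + 4.37*i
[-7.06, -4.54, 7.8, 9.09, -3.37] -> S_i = Random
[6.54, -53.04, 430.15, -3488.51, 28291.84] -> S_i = 6.54*(-8.11)^i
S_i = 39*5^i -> [39, 195, 975, 4875, 24375]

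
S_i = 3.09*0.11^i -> [3.09, 0.34, 0.04, 0.0, 0.0]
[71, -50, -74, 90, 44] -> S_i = Random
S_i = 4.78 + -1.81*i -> [4.78, 2.97, 1.16, -0.65, -2.46]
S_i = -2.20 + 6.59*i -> [-2.2, 4.39, 10.98, 17.57, 24.16]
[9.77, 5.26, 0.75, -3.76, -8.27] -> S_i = 9.77 + -4.51*i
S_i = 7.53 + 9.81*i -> [7.53, 17.34, 27.15, 36.96, 46.77]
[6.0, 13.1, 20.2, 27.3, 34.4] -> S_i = 6.00 + 7.10*i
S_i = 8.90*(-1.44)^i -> [8.9, -12.82, 18.46, -26.58, 38.27]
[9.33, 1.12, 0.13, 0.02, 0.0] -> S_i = 9.33*0.12^i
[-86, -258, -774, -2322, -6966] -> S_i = -86*3^i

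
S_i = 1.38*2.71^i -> [1.38, 3.74, 10.13, 27.47, 74.43]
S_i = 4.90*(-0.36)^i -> [4.9, -1.76, 0.64, -0.23, 0.08]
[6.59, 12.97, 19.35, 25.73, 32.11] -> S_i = 6.59 + 6.38*i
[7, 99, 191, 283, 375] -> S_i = 7 + 92*i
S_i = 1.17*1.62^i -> [1.17, 1.9, 3.07, 4.97, 8.06]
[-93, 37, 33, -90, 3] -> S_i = Random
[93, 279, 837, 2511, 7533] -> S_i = 93*3^i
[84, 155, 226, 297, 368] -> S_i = 84 + 71*i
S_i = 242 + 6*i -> [242, 248, 254, 260, 266]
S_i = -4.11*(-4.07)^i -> [-4.11, 16.73, -68.08, 277.09, -1127.77]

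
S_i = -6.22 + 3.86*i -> [-6.22, -2.36, 1.5, 5.36, 9.22]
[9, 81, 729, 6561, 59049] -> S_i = 9*9^i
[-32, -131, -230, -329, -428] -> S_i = -32 + -99*i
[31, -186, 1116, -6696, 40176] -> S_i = 31*-6^i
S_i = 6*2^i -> [6, 12, 24, 48, 96]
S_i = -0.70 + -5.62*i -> [-0.7, -6.32, -11.94, -17.56, -23.18]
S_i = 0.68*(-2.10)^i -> [0.68, -1.43, 3.0, -6.3, 13.22]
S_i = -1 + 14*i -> [-1, 13, 27, 41, 55]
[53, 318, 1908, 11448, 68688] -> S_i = 53*6^i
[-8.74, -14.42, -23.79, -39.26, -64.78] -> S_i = -8.74*1.65^i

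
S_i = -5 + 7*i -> [-5, 2, 9, 16, 23]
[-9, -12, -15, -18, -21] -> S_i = -9 + -3*i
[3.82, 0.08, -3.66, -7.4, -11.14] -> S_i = 3.82 + -3.74*i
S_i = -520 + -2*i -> [-520, -522, -524, -526, -528]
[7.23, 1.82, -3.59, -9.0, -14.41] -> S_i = 7.23 + -5.41*i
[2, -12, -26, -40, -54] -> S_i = 2 + -14*i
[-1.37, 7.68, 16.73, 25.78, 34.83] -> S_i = -1.37 + 9.05*i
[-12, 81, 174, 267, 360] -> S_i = -12 + 93*i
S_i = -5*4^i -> [-5, -20, -80, -320, -1280]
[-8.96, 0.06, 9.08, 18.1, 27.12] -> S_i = -8.96 + 9.02*i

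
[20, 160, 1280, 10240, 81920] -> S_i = 20*8^i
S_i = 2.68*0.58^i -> [2.68, 1.55, 0.9, 0.52, 0.3]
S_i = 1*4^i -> [1, 4, 16, 64, 256]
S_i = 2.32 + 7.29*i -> [2.32, 9.61, 16.9, 24.19, 31.48]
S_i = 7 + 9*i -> [7, 16, 25, 34, 43]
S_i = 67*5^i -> [67, 335, 1675, 8375, 41875]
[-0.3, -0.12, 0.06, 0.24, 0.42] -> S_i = -0.30 + 0.18*i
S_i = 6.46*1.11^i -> [6.46, 7.17, 7.96, 8.83, 9.81]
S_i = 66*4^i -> [66, 264, 1056, 4224, 16896]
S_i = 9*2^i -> [9, 18, 36, 72, 144]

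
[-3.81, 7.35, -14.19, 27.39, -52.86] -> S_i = -3.81*(-1.93)^i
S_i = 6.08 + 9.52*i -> [6.08, 15.6, 25.12, 34.64, 44.16]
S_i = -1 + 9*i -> [-1, 8, 17, 26, 35]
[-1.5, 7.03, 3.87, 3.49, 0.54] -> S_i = Random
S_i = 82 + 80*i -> [82, 162, 242, 322, 402]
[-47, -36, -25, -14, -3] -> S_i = -47 + 11*i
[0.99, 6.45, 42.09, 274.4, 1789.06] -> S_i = 0.99*6.52^i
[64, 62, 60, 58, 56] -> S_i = 64 + -2*i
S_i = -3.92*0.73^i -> [-3.92, -2.86, -2.09, -1.52, -1.11]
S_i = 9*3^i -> [9, 27, 81, 243, 729]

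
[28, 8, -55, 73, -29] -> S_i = Random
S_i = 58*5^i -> [58, 290, 1450, 7250, 36250]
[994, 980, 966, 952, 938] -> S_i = 994 + -14*i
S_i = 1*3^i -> [1, 3, 9, 27, 81]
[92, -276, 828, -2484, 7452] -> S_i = 92*-3^i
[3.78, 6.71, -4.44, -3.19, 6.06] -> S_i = Random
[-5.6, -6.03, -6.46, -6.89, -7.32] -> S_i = -5.60 + -0.43*i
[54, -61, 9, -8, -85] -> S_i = Random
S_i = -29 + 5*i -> [-29, -24, -19, -14, -9]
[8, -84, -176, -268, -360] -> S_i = 8 + -92*i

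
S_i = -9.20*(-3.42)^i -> [-9.2, 31.46, -107.61, 368.02, -1258.61]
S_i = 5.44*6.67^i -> [5.44, 36.28, 242.02, 1614.27, 10767.19]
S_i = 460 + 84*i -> [460, 544, 628, 712, 796]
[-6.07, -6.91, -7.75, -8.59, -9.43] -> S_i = -6.07 + -0.84*i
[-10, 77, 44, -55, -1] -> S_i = Random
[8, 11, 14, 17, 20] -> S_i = 8 + 3*i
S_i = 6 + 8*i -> [6, 14, 22, 30, 38]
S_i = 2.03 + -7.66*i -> [2.03, -5.63, -13.29, -20.95, -28.61]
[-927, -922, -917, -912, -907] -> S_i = -927 + 5*i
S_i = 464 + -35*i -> [464, 429, 394, 359, 324]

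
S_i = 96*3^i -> [96, 288, 864, 2592, 7776]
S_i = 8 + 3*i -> [8, 11, 14, 17, 20]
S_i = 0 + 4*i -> [0, 4, 8, 12, 16]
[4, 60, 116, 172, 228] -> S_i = 4 + 56*i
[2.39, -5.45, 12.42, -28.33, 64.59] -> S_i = 2.39*(-2.28)^i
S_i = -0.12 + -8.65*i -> [-0.12, -8.77, -17.42, -26.07, -34.72]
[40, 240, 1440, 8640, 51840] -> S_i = 40*6^i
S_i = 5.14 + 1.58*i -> [5.14, 6.72, 8.3, 9.88, 11.46]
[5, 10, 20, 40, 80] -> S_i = 5*2^i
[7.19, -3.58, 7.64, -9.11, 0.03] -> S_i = Random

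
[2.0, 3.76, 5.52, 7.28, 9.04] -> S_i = 2.00 + 1.76*i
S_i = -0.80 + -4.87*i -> [-0.8, -5.67, -10.54, -15.41, -20.28]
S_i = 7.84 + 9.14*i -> [7.84, 16.98, 26.12, 35.26, 44.4]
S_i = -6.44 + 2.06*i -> [-6.44, -4.38, -2.32, -0.26, 1.8]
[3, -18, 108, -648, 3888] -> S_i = 3*-6^i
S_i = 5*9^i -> [5, 45, 405, 3645, 32805]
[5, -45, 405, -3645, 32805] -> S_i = 5*-9^i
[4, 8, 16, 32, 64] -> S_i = 4*2^i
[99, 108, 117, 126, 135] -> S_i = 99 + 9*i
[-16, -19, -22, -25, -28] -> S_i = -16 + -3*i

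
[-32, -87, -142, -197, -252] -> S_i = -32 + -55*i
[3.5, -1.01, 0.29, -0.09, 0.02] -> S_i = 3.50*(-0.29)^i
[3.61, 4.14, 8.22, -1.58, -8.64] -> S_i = Random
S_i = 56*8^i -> [56, 448, 3584, 28672, 229376]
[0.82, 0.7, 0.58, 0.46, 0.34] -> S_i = 0.82 + -0.12*i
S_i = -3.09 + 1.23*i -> [-3.09, -1.86, -0.63, 0.6, 1.83]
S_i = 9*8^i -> [9, 72, 576, 4608, 36864]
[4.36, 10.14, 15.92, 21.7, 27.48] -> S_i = 4.36 + 5.78*i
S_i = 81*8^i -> [81, 648, 5184, 41472, 331776]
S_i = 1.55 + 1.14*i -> [1.55, 2.69, 3.83, 4.97, 6.11]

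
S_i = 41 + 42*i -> [41, 83, 125, 167, 209]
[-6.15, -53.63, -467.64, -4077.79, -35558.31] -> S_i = -6.15*8.72^i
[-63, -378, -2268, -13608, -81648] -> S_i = -63*6^i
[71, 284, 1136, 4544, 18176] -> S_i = 71*4^i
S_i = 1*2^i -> [1, 2, 4, 8, 16]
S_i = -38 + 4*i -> [-38, -34, -30, -26, -22]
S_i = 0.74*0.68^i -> [0.74, 0.5, 0.34, 0.23, 0.16]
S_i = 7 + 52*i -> [7, 59, 111, 163, 215]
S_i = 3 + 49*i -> [3, 52, 101, 150, 199]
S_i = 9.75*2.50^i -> [9.75, 24.38, 60.94, 152.34, 380.86]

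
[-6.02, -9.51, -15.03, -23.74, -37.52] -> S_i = -6.02*1.58^i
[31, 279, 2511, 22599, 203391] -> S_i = 31*9^i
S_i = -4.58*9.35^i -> [-4.58, -42.82, -400.4, -3743.69, -35003.54]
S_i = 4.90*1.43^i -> [4.9, 7.01, 10.02, 14.33, 20.49]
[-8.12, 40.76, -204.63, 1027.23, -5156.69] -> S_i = -8.12*(-5.02)^i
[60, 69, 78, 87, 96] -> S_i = 60 + 9*i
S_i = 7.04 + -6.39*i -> [7.04, 0.65, -5.74, -12.13, -18.52]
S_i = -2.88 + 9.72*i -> [-2.88, 6.84, 16.56, 26.28, 36.0]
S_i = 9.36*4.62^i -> [9.36, 43.24, 199.78, 923.0, 4264.26]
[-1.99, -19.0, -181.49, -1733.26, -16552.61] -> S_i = -1.99*9.55^i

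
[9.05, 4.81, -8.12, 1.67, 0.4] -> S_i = Random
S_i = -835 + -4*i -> [-835, -839, -843, -847, -851]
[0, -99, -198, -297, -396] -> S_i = 0 + -99*i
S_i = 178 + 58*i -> [178, 236, 294, 352, 410]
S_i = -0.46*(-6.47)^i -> [-0.46, 2.98, -19.26, 124.59, -806.07]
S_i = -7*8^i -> [-7, -56, -448, -3584, -28672]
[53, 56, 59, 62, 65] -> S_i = 53 + 3*i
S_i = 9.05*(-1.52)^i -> [9.05, -13.76, 20.91, -31.78, 48.31]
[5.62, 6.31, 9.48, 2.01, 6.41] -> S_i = Random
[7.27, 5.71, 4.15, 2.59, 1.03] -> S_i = 7.27 + -1.56*i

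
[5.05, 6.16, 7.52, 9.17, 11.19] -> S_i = 5.05*1.22^i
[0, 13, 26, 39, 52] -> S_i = 0 + 13*i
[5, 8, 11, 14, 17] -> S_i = 5 + 3*i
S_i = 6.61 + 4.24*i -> [6.61, 10.85, 15.09, 19.33, 23.57]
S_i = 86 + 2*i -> [86, 88, 90, 92, 94]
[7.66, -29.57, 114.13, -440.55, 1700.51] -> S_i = 7.66*(-3.86)^i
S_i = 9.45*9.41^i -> [9.45, 88.92, 836.78, 7874.1, 74095.24]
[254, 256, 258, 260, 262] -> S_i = 254 + 2*i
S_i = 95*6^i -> [95, 570, 3420, 20520, 123120]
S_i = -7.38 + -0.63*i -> [-7.38, -8.01, -8.64, -9.27, -9.9]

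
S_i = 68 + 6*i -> [68, 74, 80, 86, 92]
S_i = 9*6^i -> [9, 54, 324, 1944, 11664]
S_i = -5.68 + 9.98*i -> [-5.68, 4.3, 14.28, 24.26, 34.24]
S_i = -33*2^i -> [-33, -66, -132, -264, -528]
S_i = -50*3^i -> [-50, -150, -450, -1350, -4050]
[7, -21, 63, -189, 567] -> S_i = 7*-3^i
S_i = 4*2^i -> [4, 8, 16, 32, 64]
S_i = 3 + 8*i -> [3, 11, 19, 27, 35]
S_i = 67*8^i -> [67, 536, 4288, 34304, 274432]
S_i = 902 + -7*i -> [902, 895, 888, 881, 874]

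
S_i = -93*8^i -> [-93, -744, -5952, -47616, -380928]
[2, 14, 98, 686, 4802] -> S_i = 2*7^i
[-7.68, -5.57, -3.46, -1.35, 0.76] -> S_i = -7.68 + 2.11*i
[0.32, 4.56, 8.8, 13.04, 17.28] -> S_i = 0.32 + 4.24*i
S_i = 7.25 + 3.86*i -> [7.25, 11.11, 14.97, 18.83, 22.69]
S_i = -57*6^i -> [-57, -342, -2052, -12312, -73872]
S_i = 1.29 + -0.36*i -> [1.29, 0.93, 0.57, 0.21, -0.15]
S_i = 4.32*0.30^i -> [4.32, 1.3, 0.39, 0.12, 0.03]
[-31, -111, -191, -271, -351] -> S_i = -31 + -80*i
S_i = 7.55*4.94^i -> [7.55, 37.3, 184.25, 910.18, 4496.29]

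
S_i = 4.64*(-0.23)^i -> [4.64, -1.07, 0.25, -0.06, 0.01]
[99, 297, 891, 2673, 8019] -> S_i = 99*3^i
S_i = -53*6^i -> [-53, -318, -1908, -11448, -68688]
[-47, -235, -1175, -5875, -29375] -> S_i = -47*5^i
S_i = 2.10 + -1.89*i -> [2.1, 0.21, -1.68, -3.57, -5.46]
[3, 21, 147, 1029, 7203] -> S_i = 3*7^i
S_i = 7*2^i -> [7, 14, 28, 56, 112]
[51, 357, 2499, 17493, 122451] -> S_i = 51*7^i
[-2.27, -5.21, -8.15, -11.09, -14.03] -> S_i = -2.27 + -2.94*i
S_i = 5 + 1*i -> [5, 6, 7, 8, 9]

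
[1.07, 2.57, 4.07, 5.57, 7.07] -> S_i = 1.07 + 1.50*i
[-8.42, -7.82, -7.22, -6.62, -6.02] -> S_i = -8.42 + 0.60*i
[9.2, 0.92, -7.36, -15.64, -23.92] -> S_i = 9.20 + -8.28*i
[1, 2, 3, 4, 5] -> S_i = 1 + 1*i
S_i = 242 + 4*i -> [242, 246, 250, 254, 258]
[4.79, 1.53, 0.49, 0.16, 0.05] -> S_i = 4.79*0.32^i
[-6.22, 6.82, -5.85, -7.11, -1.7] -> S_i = Random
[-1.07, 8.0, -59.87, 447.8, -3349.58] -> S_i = -1.07*(-7.48)^i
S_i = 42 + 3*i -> [42, 45, 48, 51, 54]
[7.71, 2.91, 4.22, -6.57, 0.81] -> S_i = Random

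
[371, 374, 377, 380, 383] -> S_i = 371 + 3*i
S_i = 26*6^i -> [26, 156, 936, 5616, 33696]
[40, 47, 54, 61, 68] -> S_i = 40 + 7*i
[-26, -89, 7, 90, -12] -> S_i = Random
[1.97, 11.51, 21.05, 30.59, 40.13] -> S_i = 1.97 + 9.54*i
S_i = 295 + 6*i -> [295, 301, 307, 313, 319]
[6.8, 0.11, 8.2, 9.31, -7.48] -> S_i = Random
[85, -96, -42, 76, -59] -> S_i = Random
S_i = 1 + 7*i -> [1, 8, 15, 22, 29]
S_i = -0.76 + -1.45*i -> [-0.76, -2.21, -3.66, -5.11, -6.56]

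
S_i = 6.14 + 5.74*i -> [6.14, 11.88, 17.62, 23.36, 29.1]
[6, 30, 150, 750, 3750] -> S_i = 6*5^i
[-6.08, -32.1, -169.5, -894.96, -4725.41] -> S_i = -6.08*5.28^i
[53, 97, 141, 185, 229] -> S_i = 53 + 44*i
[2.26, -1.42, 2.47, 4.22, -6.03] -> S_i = Random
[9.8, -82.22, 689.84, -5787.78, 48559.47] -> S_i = 9.80*(-8.39)^i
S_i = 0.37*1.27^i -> [0.37, 0.47, 0.6, 0.76, 0.96]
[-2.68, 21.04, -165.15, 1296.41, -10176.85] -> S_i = -2.68*(-7.85)^i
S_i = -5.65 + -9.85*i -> [-5.65, -15.5, -25.35, -35.2, -45.05]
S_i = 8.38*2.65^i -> [8.38, 22.21, 58.85, 155.95, 413.26]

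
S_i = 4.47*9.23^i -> [4.47, 41.26, 380.81, 3514.9, 32442.5]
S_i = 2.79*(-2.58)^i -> [2.79, -7.2, 18.57, -47.91, 123.62]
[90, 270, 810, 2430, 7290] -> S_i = 90*3^i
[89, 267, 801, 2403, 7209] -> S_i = 89*3^i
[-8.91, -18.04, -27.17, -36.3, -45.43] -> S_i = -8.91 + -9.13*i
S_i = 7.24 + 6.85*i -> [7.24, 14.09, 20.94, 27.79, 34.64]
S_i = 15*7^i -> [15, 105, 735, 5145, 36015]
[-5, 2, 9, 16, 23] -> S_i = -5 + 7*i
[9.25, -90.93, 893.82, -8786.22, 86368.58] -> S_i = 9.25*(-9.83)^i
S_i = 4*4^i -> [4, 16, 64, 256, 1024]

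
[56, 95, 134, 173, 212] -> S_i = 56 + 39*i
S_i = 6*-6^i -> [6, -36, 216, -1296, 7776]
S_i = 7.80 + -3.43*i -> [7.8, 4.37, 0.94, -2.49, -5.92]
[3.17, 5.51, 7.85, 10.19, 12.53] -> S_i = 3.17 + 2.34*i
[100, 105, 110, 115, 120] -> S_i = 100 + 5*i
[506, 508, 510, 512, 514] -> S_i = 506 + 2*i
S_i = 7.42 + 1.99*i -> [7.42, 9.41, 11.4, 13.39, 15.38]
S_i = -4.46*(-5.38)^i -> [-4.46, 23.99, -129.09, 694.52, -3736.49]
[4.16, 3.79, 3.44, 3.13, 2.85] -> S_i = 4.16*0.91^i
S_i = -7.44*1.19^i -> [-7.44, -8.85, -10.54, -12.54, -14.92]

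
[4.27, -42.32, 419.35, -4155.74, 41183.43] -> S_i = 4.27*(-9.91)^i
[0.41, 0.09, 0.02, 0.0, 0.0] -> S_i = 0.41*0.21^i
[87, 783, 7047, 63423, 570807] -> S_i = 87*9^i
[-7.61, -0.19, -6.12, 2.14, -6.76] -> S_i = Random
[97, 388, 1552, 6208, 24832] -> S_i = 97*4^i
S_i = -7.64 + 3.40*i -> [-7.64, -4.24, -0.84, 2.56, 5.96]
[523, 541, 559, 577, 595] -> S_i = 523 + 18*i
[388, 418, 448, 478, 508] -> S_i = 388 + 30*i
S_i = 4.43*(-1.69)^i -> [4.43, -7.49, 12.65, -21.38, 36.14]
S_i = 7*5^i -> [7, 35, 175, 875, 4375]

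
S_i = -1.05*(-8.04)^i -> [-1.05, 8.44, -67.87, 545.7, -4387.46]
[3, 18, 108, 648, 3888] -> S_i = 3*6^i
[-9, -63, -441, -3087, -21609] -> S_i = -9*7^i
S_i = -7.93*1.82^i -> [-7.93, -14.43, -26.27, -47.81, -87.01]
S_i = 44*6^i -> [44, 264, 1584, 9504, 57024]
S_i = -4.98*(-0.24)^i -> [-4.98, 1.2, -0.29, 0.07, -0.02]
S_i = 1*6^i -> [1, 6, 36, 216, 1296]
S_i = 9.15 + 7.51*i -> [9.15, 16.66, 24.17, 31.68, 39.19]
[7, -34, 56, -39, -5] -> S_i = Random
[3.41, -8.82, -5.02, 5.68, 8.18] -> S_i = Random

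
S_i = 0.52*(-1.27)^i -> [0.52, -0.66, 0.84, -1.07, 1.35]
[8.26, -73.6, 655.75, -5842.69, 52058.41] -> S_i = 8.26*(-8.91)^i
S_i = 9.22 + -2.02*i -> [9.22, 7.2, 5.18, 3.16, 1.14]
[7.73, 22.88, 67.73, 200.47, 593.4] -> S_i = 7.73*2.96^i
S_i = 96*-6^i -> [96, -576, 3456, -20736, 124416]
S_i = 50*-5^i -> [50, -250, 1250, -6250, 31250]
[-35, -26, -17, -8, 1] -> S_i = -35 + 9*i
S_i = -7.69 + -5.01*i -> [-7.69, -12.7, -17.71, -22.72, -27.73]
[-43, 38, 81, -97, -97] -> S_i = Random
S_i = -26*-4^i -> [-26, 104, -416, 1664, -6656]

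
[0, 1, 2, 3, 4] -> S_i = 0 + 1*i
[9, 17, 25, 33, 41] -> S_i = 9 + 8*i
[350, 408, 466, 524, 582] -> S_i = 350 + 58*i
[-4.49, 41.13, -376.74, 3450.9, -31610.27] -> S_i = -4.49*(-9.16)^i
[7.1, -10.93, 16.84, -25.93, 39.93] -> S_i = 7.10*(-1.54)^i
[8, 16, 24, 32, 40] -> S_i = 8 + 8*i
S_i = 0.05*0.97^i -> [0.05, 0.05, 0.05, 0.05, 0.04]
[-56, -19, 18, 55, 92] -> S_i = -56 + 37*i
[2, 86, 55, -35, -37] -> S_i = Random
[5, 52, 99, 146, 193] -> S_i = 5 + 47*i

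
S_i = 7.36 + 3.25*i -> [7.36, 10.61, 13.86, 17.11, 20.36]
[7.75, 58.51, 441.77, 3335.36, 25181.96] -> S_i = 7.75*7.55^i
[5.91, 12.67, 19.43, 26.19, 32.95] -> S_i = 5.91 + 6.76*i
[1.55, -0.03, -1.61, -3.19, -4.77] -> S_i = 1.55 + -1.58*i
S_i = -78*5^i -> [-78, -390, -1950, -9750, -48750]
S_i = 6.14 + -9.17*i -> [6.14, -3.03, -12.2, -21.37, -30.54]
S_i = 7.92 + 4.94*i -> [7.92, 12.86, 17.8, 22.74, 27.68]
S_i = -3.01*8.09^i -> [-3.01, -24.35, -197.0, -1593.72, -12893.2]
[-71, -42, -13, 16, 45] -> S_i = -71 + 29*i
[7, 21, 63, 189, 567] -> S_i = 7*3^i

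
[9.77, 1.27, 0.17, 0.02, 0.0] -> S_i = 9.77*0.13^i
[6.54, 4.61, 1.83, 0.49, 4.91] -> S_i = Random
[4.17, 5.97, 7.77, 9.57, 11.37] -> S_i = 4.17 + 1.80*i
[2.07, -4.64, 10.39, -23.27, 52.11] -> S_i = 2.07*(-2.24)^i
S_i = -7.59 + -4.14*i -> [-7.59, -11.73, -15.87, -20.01, -24.15]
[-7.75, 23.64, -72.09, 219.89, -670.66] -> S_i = -7.75*(-3.05)^i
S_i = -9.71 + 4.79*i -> [-9.71, -4.92, -0.13, 4.66, 9.45]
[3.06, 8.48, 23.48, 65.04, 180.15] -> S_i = 3.06*2.77^i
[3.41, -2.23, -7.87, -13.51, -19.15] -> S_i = 3.41 + -5.64*i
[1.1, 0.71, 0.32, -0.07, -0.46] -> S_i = 1.10 + -0.39*i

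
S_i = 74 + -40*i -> [74, 34, -6, -46, -86]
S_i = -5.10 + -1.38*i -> [-5.1, -6.48, -7.86, -9.24, -10.62]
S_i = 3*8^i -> [3, 24, 192, 1536, 12288]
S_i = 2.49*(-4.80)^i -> [2.49, -11.95, 57.37, -275.37, 1321.8]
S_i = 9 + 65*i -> [9, 74, 139, 204, 269]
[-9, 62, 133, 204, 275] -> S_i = -9 + 71*i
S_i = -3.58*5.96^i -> [-3.58, -21.34, -127.17, -757.92, -4517.19]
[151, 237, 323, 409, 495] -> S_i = 151 + 86*i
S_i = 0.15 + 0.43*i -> [0.15, 0.58, 1.01, 1.44, 1.87]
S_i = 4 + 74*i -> [4, 78, 152, 226, 300]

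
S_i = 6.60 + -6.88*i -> [6.6, -0.28, -7.16, -14.04, -20.92]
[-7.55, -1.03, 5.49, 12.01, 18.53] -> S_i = -7.55 + 6.52*i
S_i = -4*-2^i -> [-4, 8, -16, 32, -64]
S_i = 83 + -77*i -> [83, 6, -71, -148, -225]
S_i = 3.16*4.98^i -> [3.16, 15.74, 78.37, 390.28, 1943.59]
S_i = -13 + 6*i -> [-13, -7, -1, 5, 11]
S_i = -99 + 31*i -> [-99, -68, -37, -6, 25]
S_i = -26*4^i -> [-26, -104, -416, -1664, -6656]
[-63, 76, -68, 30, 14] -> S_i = Random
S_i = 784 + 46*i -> [784, 830, 876, 922, 968]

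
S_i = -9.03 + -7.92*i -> [-9.03, -16.95, -24.87, -32.79, -40.71]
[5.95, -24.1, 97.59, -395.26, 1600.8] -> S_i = 5.95*(-4.05)^i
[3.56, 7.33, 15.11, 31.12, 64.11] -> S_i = 3.56*2.06^i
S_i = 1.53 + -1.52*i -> [1.53, 0.01, -1.51, -3.03, -4.55]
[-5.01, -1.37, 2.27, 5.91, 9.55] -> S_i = -5.01 + 3.64*i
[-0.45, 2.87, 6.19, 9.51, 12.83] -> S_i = -0.45 + 3.32*i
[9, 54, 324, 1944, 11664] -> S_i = 9*6^i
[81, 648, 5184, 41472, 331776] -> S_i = 81*8^i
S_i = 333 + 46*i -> [333, 379, 425, 471, 517]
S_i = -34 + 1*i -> [-34, -33, -32, -31, -30]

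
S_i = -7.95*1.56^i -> [-7.95, -12.4, -19.35, -30.18, -47.08]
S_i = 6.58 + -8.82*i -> [6.58, -2.24, -11.06, -19.88, -28.7]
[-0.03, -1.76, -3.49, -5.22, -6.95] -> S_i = -0.03 + -1.73*i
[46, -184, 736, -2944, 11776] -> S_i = 46*-4^i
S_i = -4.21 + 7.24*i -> [-4.21, 3.03, 10.27, 17.51, 24.75]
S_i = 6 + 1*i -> [6, 7, 8, 9, 10]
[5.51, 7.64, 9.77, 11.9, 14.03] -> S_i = 5.51 + 2.13*i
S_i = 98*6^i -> [98, 588, 3528, 21168, 127008]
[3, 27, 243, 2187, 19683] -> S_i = 3*9^i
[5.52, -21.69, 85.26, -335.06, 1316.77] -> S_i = 5.52*(-3.93)^i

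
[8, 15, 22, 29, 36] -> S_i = 8 + 7*i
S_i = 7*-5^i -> [7, -35, 175, -875, 4375]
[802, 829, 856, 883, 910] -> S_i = 802 + 27*i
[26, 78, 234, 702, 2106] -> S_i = 26*3^i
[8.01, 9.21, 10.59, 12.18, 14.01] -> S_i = 8.01*1.15^i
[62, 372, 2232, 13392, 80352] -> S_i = 62*6^i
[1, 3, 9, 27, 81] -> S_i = 1*3^i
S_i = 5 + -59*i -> [5, -54, -113, -172, -231]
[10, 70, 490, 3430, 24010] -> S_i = 10*7^i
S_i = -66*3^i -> [-66, -198, -594, -1782, -5346]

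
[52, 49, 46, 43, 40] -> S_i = 52 + -3*i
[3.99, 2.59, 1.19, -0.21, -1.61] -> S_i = 3.99 + -1.40*i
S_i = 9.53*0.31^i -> [9.53, 2.95, 0.92, 0.28, 0.09]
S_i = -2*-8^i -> [-2, 16, -128, 1024, -8192]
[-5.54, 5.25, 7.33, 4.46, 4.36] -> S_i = Random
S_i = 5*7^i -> [5, 35, 245, 1715, 12005]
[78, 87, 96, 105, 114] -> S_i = 78 + 9*i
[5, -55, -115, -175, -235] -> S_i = 5 + -60*i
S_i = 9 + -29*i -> [9, -20, -49, -78, -107]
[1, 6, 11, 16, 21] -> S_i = 1 + 5*i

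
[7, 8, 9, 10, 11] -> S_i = 7 + 1*i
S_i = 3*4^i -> [3, 12, 48, 192, 768]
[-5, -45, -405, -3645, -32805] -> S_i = -5*9^i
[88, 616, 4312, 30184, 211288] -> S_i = 88*7^i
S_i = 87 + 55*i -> [87, 142, 197, 252, 307]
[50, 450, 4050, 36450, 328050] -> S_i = 50*9^i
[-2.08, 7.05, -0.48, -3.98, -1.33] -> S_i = Random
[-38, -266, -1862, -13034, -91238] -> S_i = -38*7^i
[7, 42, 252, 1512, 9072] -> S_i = 7*6^i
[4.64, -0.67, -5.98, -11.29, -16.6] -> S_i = 4.64 + -5.31*i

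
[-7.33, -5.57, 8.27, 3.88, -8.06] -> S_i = Random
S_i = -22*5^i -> [-22, -110, -550, -2750, -13750]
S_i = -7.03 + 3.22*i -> [-7.03, -3.81, -0.59, 2.63, 5.85]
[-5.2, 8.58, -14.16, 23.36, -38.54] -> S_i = -5.20*(-1.65)^i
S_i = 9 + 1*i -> [9, 10, 11, 12, 13]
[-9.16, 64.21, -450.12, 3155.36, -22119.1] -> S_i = -9.16*(-7.01)^i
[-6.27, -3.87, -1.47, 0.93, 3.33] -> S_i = -6.27 + 2.40*i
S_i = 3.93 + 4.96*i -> [3.93, 8.89, 13.85, 18.81, 23.77]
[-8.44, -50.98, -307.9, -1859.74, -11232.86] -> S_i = -8.44*6.04^i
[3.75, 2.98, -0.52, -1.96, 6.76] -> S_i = Random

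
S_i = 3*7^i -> [3, 21, 147, 1029, 7203]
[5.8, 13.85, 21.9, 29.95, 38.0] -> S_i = 5.80 + 8.05*i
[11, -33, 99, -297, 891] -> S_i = 11*-3^i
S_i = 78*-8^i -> [78, -624, 4992, -39936, 319488]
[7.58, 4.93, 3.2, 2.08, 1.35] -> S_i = 7.58*0.65^i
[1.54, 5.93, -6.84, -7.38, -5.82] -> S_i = Random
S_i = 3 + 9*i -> [3, 12, 21, 30, 39]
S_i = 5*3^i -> [5, 15, 45, 135, 405]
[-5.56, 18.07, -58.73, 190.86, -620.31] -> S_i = -5.56*(-3.25)^i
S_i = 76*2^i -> [76, 152, 304, 608, 1216]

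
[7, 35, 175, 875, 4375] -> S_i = 7*5^i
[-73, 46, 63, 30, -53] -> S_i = Random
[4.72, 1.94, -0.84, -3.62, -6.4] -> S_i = 4.72 + -2.78*i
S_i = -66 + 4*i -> [-66, -62, -58, -54, -50]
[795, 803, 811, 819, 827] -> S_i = 795 + 8*i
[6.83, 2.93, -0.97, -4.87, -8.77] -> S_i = 6.83 + -3.90*i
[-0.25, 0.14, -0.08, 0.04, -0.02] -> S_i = -0.25*(-0.55)^i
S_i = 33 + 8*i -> [33, 41, 49, 57, 65]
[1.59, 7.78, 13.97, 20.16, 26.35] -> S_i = 1.59 + 6.19*i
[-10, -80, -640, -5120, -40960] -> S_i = -10*8^i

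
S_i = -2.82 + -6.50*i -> [-2.82, -9.32, -15.82, -22.32, -28.82]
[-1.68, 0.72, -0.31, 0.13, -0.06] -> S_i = -1.68*(-0.43)^i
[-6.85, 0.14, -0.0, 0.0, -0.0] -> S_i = -6.85*(-0.02)^i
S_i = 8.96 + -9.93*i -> [8.96, -0.97, -10.9, -20.83, -30.76]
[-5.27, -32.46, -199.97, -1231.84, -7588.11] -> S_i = -5.27*6.16^i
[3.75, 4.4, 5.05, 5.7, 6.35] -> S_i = 3.75 + 0.65*i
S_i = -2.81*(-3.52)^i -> [-2.81, 9.89, -34.82, 122.56, -431.4]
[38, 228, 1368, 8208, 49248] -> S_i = 38*6^i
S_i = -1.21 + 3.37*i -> [-1.21, 2.16, 5.53, 8.9, 12.27]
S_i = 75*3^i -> [75, 225, 675, 2025, 6075]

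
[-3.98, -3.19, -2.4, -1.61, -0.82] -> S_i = -3.98 + 0.79*i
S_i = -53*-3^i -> [-53, 159, -477, 1431, -4293]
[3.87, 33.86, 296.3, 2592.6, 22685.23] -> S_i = 3.87*8.75^i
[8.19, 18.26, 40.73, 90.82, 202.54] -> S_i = 8.19*2.23^i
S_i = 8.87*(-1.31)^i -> [8.87, -11.62, 15.22, -19.94, 26.12]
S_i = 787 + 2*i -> [787, 789, 791, 793, 795]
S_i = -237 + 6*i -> [-237, -231, -225, -219, -213]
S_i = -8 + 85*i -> [-8, 77, 162, 247, 332]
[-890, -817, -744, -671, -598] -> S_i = -890 + 73*i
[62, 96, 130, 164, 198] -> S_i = 62 + 34*i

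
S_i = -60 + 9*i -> [-60, -51, -42, -33, -24]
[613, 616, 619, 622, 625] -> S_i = 613 + 3*i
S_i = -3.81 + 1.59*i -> [-3.81, -2.22, -0.63, 0.96, 2.55]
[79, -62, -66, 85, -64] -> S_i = Random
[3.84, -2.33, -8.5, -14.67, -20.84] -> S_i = 3.84 + -6.17*i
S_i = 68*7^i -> [68, 476, 3332, 23324, 163268]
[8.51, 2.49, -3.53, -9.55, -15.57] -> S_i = 8.51 + -6.02*i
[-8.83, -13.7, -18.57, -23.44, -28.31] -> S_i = -8.83 + -4.87*i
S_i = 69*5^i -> [69, 345, 1725, 8625, 43125]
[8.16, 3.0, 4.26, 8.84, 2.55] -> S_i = Random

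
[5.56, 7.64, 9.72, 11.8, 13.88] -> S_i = 5.56 + 2.08*i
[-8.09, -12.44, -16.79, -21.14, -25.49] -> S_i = -8.09 + -4.35*i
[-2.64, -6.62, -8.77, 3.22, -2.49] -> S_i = Random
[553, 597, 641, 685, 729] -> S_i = 553 + 44*i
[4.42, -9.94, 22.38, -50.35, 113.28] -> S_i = 4.42*(-2.25)^i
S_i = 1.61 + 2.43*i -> [1.61, 4.04, 6.47, 8.9, 11.33]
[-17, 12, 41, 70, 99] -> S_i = -17 + 29*i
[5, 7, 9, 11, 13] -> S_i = 5 + 2*i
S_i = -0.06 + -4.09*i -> [-0.06, -4.15, -8.24, -12.33, -16.42]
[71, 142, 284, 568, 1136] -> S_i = 71*2^i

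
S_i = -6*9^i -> [-6, -54, -486, -4374, -39366]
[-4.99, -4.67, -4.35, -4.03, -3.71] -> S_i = -4.99 + 0.32*i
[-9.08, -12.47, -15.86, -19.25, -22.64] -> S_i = -9.08 + -3.39*i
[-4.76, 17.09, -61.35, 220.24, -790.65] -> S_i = -4.76*(-3.59)^i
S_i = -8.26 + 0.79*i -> [-8.26, -7.47, -6.68, -5.89, -5.1]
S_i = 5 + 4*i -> [5, 9, 13, 17, 21]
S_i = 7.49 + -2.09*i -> [7.49, 5.4, 3.31, 1.22, -0.87]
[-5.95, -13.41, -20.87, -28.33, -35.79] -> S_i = -5.95 + -7.46*i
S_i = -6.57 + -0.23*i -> [-6.57, -6.8, -7.03, -7.26, -7.49]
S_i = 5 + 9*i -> [5, 14, 23, 32, 41]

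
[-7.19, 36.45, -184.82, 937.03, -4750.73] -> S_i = -7.19*(-5.07)^i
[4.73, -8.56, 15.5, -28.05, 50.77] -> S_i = 4.73*(-1.81)^i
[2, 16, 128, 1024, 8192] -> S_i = 2*8^i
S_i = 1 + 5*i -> [1, 6, 11, 16, 21]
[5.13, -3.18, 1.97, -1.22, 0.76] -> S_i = 5.13*(-0.62)^i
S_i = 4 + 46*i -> [4, 50, 96, 142, 188]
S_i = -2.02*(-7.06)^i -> [-2.02, 14.26, -100.68, 710.83, -5018.46]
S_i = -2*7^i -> [-2, -14, -98, -686, -4802]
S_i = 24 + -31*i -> [24, -7, -38, -69, -100]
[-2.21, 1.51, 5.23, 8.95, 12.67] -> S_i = -2.21 + 3.72*i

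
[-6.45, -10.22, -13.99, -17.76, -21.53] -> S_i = -6.45 + -3.77*i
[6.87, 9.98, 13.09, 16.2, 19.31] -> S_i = 6.87 + 3.11*i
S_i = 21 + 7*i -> [21, 28, 35, 42, 49]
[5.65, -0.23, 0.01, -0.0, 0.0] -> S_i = 5.65*(-0.04)^i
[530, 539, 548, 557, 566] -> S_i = 530 + 9*i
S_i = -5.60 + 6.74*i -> [-5.6, 1.14, 7.88, 14.62, 21.36]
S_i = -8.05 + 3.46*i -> [-8.05, -4.59, -1.13, 2.33, 5.79]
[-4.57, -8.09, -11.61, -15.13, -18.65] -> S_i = -4.57 + -3.52*i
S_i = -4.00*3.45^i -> [-4.0, -13.8, -47.61, -164.25, -566.68]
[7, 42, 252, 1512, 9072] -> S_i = 7*6^i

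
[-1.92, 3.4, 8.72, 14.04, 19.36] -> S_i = -1.92 + 5.32*i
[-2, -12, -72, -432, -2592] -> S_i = -2*6^i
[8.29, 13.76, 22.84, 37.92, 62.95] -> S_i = 8.29*1.66^i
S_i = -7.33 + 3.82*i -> [-7.33, -3.51, 0.31, 4.13, 7.95]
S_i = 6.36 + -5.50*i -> [6.36, 0.86, -4.64, -10.14, -15.64]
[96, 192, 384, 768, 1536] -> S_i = 96*2^i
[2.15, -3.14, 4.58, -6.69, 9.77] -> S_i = 2.15*(-1.46)^i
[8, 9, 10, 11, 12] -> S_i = 8 + 1*i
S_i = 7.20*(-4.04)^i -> [7.2, -29.09, 117.52, -474.76, 1918.04]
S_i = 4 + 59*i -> [4, 63, 122, 181, 240]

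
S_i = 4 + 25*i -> [4, 29, 54, 79, 104]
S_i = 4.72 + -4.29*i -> [4.72, 0.43, -3.86, -8.15, -12.44]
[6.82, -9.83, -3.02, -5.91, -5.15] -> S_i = Random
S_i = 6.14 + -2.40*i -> [6.14, 3.74, 1.34, -1.06, -3.46]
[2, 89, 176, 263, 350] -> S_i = 2 + 87*i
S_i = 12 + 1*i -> [12, 13, 14, 15, 16]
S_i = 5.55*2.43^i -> [5.55, 13.49, 32.77, 79.64, 193.52]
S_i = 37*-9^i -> [37, -333, 2997, -26973, 242757]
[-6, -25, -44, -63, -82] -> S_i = -6 + -19*i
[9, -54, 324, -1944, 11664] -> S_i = 9*-6^i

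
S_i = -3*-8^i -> [-3, 24, -192, 1536, -12288]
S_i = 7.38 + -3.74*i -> [7.38, 3.64, -0.1, -3.84, -7.58]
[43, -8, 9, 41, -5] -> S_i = Random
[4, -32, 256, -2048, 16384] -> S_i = 4*-8^i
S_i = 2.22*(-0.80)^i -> [2.22, -1.78, 1.42, -1.14, 0.91]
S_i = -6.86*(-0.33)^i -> [-6.86, 2.26, -0.75, 0.25, -0.08]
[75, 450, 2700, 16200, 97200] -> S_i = 75*6^i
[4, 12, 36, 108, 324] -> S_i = 4*3^i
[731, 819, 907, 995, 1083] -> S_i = 731 + 88*i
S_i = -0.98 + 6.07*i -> [-0.98, 5.09, 11.16, 17.23, 23.3]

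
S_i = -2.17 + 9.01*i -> [-2.17, 6.84, 15.85, 24.86, 33.87]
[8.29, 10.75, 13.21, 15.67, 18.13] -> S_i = 8.29 + 2.46*i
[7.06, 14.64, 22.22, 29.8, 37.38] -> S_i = 7.06 + 7.58*i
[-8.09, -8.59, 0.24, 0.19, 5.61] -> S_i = Random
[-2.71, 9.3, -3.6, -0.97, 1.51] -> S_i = Random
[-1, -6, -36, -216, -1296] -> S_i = -1*6^i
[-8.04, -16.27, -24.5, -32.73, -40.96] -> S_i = -8.04 + -8.23*i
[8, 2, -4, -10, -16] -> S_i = 8 + -6*i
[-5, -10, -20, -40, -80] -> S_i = -5*2^i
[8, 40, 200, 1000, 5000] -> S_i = 8*5^i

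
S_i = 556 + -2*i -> [556, 554, 552, 550, 548]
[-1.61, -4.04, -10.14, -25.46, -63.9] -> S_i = -1.61*2.51^i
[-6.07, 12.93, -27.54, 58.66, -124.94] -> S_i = -6.07*(-2.13)^i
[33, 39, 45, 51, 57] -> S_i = 33 + 6*i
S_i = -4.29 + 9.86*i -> [-4.29, 5.57, 15.43, 25.29, 35.15]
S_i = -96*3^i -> [-96, -288, -864, -2592, -7776]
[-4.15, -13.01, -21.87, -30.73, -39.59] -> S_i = -4.15 + -8.86*i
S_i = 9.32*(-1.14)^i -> [9.32, -10.62, 12.11, -13.81, 15.74]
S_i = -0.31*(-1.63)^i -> [-0.31, 0.51, -0.82, 1.34, -2.19]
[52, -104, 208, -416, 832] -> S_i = 52*-2^i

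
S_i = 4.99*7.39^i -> [4.99, 36.88, 272.51, 2013.88, 14882.58]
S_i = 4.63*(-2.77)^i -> [4.63, -12.83, 35.53, -98.41, 272.58]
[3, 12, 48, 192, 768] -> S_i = 3*4^i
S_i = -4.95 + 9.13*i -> [-4.95, 4.18, 13.31, 22.44, 31.57]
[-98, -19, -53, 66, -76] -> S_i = Random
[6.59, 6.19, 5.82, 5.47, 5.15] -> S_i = 6.59*0.94^i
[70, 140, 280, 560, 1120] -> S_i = 70*2^i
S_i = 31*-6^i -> [31, -186, 1116, -6696, 40176]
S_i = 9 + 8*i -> [9, 17, 25, 33, 41]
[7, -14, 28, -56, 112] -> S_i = 7*-2^i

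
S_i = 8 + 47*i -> [8, 55, 102, 149, 196]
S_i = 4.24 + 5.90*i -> [4.24, 10.14, 16.04, 21.94, 27.84]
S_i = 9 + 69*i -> [9, 78, 147, 216, 285]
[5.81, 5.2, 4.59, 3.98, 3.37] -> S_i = 5.81 + -0.61*i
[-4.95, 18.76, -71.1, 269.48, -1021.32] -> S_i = -4.95*(-3.79)^i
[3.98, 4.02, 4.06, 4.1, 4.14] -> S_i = 3.98 + 0.04*i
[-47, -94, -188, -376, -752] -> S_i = -47*2^i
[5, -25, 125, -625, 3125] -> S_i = 5*-5^i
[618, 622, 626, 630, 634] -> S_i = 618 + 4*i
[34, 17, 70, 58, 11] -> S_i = Random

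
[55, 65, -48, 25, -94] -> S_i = Random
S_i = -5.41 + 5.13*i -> [-5.41, -0.28, 4.85, 9.98, 15.11]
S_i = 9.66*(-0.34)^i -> [9.66, -3.28, 1.12, -0.38, 0.13]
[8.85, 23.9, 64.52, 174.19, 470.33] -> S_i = 8.85*2.70^i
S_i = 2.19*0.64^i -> [2.19, 1.4, 0.9, 0.57, 0.37]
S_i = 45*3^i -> [45, 135, 405, 1215, 3645]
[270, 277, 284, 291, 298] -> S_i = 270 + 7*i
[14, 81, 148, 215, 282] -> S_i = 14 + 67*i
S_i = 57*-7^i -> [57, -399, 2793, -19551, 136857]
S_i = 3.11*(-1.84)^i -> [3.11, -5.72, 10.53, -19.37, 35.65]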